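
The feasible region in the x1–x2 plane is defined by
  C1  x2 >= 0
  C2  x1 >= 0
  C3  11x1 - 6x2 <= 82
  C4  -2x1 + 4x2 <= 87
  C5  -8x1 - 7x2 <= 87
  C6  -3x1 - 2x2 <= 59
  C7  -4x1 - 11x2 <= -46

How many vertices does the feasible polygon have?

4

Intersecting each pair of boundary lines and keeping only the points that satisfy every inequality leaves:
  (0, 87/4)
  (0, 46/11)
  (425/16, 1121/32)
  (1178/145, 178/145)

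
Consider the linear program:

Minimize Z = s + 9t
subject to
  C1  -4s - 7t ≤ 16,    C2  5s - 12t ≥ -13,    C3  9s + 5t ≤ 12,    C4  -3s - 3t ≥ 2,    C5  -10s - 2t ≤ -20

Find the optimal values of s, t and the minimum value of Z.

At the optimal vertex, -4s - 7t = 16 and -3s - 3t = 2.
Solving simultaneously gives s = 34/9, t = -40/9.

s = 34/9, t = -40/9, minimum Z = -326/9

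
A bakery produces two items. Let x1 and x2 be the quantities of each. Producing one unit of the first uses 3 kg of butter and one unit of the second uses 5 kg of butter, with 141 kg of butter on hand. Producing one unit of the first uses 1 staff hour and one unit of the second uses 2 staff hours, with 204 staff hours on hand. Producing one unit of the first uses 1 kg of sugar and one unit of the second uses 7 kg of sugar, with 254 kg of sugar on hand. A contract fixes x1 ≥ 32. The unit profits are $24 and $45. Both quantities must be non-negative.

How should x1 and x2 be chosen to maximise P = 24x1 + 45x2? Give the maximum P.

Extreme points and P = 24x1 + 45x2:
  (47, 0) → P = 1128
  (32, 0) → P = 768
  (32, 9) → P = 1173

At the optimal vertex, 3x1 + 5x2 = 141 and x1 = 32.
Solving simultaneously gives x1 = 32, x2 = 9.

x1 = 32, x2 = 9, maximum P = 1173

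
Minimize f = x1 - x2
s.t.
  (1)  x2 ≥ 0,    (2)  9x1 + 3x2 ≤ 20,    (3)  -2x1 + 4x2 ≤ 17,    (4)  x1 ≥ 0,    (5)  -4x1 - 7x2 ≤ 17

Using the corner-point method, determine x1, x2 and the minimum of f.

x1 = 0, x2 = 17/4, minimum f = -17/4

Corner points and f = x1 - x2:
  (20/9, 0) → f = 20/9
  (0, 0) → f = 0
  (29/42, 193/42) → f = -82/21
  (0, 17/4) → f = -17/4

At the optimal vertex, -2x1 + 4x2 = 17 and x1 = 0.
Solving simultaneously gives x1 = 0, x2 = 17/4.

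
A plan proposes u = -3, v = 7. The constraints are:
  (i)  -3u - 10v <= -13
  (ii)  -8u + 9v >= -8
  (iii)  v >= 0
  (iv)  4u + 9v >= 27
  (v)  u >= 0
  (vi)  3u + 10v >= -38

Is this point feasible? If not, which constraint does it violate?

not feasible — violates (v)

Constraint (v): u = -3, which is not ≥ 0. All other constraints are satisfied.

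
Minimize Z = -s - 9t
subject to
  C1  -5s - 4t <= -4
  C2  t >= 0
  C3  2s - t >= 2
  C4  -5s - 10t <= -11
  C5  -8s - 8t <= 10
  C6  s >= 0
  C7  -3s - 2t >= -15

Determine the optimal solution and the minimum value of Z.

s = 19/7, t = 24/7, minimum Z = -235/7

Vertices and Z = -s - 9t:
  (11/5, 0) → Z = -11/5
  (5, 0) → Z = -5
  (31/25, 12/25) → Z = -139/25
  (19/7, 24/7) → Z = -235/7

The binding constraints are 2s - t = 2 and -3s - 2t = -15.
Solving simultaneously gives s = 19/7, t = 24/7.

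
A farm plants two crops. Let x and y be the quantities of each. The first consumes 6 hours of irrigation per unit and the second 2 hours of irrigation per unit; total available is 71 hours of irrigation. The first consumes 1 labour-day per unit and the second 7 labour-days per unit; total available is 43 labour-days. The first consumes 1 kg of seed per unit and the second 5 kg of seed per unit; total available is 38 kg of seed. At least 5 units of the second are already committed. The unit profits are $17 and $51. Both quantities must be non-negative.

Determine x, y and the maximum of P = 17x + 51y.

x = 8, y = 5, maximum P = 391

Vertices and P = 17x + 51y:
  (0, 43/7) → P = 2193/7
  (0, 5) → P = 255
  (8, 5) → P = 391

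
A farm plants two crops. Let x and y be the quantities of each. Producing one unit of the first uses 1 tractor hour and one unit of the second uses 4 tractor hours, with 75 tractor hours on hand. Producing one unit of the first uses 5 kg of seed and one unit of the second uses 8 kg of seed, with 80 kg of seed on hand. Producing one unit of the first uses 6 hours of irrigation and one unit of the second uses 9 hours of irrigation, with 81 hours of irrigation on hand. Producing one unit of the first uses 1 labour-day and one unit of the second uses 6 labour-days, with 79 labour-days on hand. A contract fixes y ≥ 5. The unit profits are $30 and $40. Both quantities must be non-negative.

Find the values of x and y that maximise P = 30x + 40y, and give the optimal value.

x = 6, y = 5, maximum P = 380

Vertices and P = 30x + 40y:
  (0, 9) → P = 360
  (0, 5) → P = 200
  (6, 5) → P = 380

The binding constraints are 6x + 9y = 81 and y = 5.
Solving simultaneously gives x = 6, y = 5.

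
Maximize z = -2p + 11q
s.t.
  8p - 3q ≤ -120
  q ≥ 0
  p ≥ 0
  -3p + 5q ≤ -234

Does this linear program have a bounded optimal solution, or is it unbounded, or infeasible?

infeasible

The boundaries 8p - 3q = -120 and p = 0 meet at (0, 40), but that point violates -3p + 5q ≤ -234. Every candidate vertex is excluded by some other constraint, so the feasible region is empty.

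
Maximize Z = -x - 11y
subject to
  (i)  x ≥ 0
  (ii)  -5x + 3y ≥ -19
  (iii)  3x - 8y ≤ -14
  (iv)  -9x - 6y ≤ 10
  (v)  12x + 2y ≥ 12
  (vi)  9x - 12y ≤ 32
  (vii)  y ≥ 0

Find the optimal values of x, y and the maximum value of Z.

x = 2/3, y = 2, maximum Z = -68/3

Corner points and Z = -x - 11y:
  (0, 6) → Z = -66
  (194/31, 127/31) → Z = -1591/31
  (2/3, 2) → Z = -68/3
The feasible region is unbounded (it extends along (0, 1), (3, 5)), but Z strictly decreases along every unbounded feasible direction, so there is no improving ray and the maximum is attained at a vertex.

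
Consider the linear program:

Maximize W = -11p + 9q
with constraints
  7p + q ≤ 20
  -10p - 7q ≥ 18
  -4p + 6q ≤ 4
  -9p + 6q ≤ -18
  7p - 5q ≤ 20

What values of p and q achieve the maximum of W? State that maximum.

p = 6/41, q = -114/41, maximum W = -1092/41

Extreme points and W = -11p + 9q:
  (6/41, -114/41) → W = -1092/41
  (50/99, -326/99) → W = -3484/99
  (-10, -18) → W = -52

The optimum lies where -10p - 7q = 18 and -9p + 6q = -18.
Solving simultaneously gives p = 6/41, q = -114/41.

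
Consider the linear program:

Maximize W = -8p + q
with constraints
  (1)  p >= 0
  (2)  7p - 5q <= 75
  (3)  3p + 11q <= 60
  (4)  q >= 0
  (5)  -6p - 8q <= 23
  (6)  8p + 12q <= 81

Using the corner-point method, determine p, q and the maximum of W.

Extreme points and W = -8p + q:
  (0, 60/11) → W = 60/11
  (0, 0) → W = 0
  (171/52, 237/52) → W = -87/4
  (81/8, 0) → W = -81

The binding constraints are p = 0 and 3p + 11q = 60.
Solving simultaneously gives p = 0, q = 60/11.

p = 0, q = 60/11, maximum W = 60/11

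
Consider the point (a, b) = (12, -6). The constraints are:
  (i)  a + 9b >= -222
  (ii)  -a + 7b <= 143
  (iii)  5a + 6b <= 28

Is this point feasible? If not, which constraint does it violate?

(i): -42 ≥ -222 ✓
(ii): -54 ≤ 143 ✓
(iii): 24 ≤ 28 ✓

feasible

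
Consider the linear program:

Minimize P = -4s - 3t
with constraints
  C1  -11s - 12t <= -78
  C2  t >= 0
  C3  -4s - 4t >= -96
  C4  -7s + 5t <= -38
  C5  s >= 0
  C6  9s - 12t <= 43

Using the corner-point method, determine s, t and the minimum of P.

Corner points and P = -4s - 3t:
  (79/6, 65/6) → P = -511/6
  (331/21, 173/21) → P = -1843/21
  (241/39, 41/39) → P = -1087/39

The optimum lies where -4s - 4t = -96 and 9s - 12t = 43.
Solving simultaneously gives s = 331/21, t = 173/21.

s = 331/21, t = 173/21, minimum P = -1843/21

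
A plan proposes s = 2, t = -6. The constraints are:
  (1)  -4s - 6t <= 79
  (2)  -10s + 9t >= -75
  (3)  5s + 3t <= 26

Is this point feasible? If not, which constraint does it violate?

feasible

(1): 28 ≤ 79 ✓
(2): -74 ≥ -75 ✓
(3): -8 ≤ 26 ✓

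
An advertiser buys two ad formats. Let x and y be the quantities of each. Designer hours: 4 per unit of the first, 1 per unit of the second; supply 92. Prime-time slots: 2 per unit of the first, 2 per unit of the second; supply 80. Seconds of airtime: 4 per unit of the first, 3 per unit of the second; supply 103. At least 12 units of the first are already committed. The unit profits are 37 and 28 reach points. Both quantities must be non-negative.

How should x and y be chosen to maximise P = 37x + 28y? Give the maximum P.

Feasible corners and P = 37x + 28y:
  (23, 0) → P = 851
  (12, 0) → P = 444
  (173/8, 11/2) → P = 7633/8
  (12, 55/3) → P = 2872/3

x = 12, y = 55/3, maximum P = 2872/3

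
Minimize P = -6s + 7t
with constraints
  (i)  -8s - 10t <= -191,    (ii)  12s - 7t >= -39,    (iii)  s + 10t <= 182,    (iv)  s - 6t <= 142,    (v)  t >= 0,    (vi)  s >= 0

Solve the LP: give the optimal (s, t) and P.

s = 157, t = 5/2, minimum P = -1849/2

Feasible corners and P = -6s + 7t:
  (947/176, 651/44) → P = 6273/88
  (191/8, 0) → P = -573/4
  (884/127, 2223/127) → P = 10257/127
  (157, 5/2) → P = -1849/2
  (142, 0) → P = -852

The optimum lies where s + 10t = 182 and s - 6t = 142.
Solving simultaneously gives s = 157, t = 5/2.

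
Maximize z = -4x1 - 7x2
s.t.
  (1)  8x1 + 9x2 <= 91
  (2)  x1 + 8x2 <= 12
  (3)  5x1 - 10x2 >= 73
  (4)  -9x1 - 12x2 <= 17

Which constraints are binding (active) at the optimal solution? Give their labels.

Extreme points and z = -4x1 - 7x2:
  (1567/125, -129/125) → z = -1073/25
  (83, -191/3) → z = 341/3
  (353/75, -371/75) → z = 79/5

The maximum is at (83, -191/3). Substituting into each constraint, equality holds for (1) and (4); the remaining constraints have slack.

(1) and (4)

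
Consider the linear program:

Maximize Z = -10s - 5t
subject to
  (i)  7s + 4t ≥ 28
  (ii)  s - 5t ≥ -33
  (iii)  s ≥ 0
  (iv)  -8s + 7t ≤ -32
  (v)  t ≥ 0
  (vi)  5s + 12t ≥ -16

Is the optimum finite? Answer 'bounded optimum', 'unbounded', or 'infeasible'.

Feasible corners and Z = -10s - 5t:
  (4, 0) → Z = -40
  (391/33, 296/33) → Z = -490/3
The feasible region has finitely many vertices and no improving ray; the maximum is -40 at (4, 0).

bounded optimum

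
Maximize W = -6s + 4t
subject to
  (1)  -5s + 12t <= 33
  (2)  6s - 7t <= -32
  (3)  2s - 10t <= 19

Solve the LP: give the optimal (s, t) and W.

Extreme points and W = -6s + 4t:
  (-153/37, 38/37) → W = 1070/37
  (-279/13, -161/26) → W = 104
  (-453/46, -89/23) → W = 1003/23

s = -279/13, t = -161/26, maximum W = 104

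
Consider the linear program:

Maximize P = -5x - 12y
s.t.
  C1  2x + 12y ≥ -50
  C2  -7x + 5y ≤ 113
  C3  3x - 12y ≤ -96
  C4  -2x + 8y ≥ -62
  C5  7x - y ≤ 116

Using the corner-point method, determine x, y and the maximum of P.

Feasible corners and P = -5x - 12y:
  (-292/23, 111/23) → P = 128/23
  (99/4, 229/4) → P = -3243/4
  (496/27, 340/27) → P = -6560/27

The optimum lies where -7x + 5y = 113 and 3x - 12y = -96.
Solving simultaneously gives x = -292/23, y = 111/23.

x = -292/23, y = 111/23, maximum P = 128/23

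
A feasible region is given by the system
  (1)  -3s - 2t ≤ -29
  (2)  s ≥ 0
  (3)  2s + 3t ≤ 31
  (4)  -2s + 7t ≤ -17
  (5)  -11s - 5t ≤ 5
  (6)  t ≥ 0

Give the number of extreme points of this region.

Of the 15 pairwise boundary intersections, those satisfying every inequality are:
  (237/25, 7/25)
  (29/3, 0)
  (67/5, 7/5)
  (31/2, 0)

4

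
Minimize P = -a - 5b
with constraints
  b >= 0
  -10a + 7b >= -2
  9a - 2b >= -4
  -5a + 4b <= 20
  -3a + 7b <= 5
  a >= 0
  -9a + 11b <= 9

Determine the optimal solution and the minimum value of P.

Feasible corners and P = -a - 5b:
  (1/5, 0) → P = -1/5
  (0, 0) → P = 0
  (1, 8/7) → P = -47/7
  (0, 5/7) → P = -25/7

The binding constraints are -10a + 7b = -2 and -3a + 7b = 5.
Solving simultaneously gives a = 1, b = 8/7.

a = 1, b = 8/7, minimum P = -47/7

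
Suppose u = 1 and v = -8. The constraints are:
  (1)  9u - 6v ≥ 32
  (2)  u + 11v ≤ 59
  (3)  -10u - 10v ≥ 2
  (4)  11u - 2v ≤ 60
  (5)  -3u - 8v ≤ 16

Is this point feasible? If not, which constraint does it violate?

Constraint (5): -3u - 8v = 61, which is not ≤ 16. All other constraints are satisfied.

not feasible — violates (5)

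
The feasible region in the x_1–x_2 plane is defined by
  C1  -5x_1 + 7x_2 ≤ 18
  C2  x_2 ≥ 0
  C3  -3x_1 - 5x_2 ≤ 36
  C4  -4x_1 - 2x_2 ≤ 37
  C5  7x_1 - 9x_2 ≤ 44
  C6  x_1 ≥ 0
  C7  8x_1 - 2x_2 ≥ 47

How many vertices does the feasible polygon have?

4

The feasible vertices (each the meet of two boundaries and inside every other half-plane) are:
  (235/2, 173/2)
  (365/46, 379/46)
  (44/7, 0)
  (47/8, 0)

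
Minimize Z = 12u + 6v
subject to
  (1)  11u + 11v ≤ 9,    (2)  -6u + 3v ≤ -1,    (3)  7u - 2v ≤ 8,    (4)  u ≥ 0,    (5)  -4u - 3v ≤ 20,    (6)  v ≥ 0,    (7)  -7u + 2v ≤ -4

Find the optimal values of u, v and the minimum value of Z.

Vertices and Z = 12u + 6v:
  (9/11, 0) → Z = 108/11
  (62/99, 19/99) → Z = 26/3
  (4/7, 0) → Z = 48/7

At the optimal vertex, v = 0 and -7u + 2v = -4.
Solving simultaneously gives u = 4/7, v = 0.

u = 4/7, v = 0, minimum Z = 48/7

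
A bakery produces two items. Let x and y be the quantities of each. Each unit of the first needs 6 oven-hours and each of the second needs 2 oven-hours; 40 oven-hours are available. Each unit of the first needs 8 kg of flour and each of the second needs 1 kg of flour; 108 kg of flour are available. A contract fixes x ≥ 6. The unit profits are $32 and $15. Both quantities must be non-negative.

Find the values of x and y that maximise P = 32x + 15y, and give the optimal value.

x = 6, y = 2, maximum P = 222

Extreme points and P = 32x + 15y:
  (20/3, 0) → P = 640/3
  (6, 0) → P = 192
  (6, 2) → P = 222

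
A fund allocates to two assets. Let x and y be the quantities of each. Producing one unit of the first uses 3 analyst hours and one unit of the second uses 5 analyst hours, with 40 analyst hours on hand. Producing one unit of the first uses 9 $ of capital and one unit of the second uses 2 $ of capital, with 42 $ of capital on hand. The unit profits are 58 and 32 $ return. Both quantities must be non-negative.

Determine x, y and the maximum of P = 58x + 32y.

x = 10/3, y = 6, maximum P = 1156/3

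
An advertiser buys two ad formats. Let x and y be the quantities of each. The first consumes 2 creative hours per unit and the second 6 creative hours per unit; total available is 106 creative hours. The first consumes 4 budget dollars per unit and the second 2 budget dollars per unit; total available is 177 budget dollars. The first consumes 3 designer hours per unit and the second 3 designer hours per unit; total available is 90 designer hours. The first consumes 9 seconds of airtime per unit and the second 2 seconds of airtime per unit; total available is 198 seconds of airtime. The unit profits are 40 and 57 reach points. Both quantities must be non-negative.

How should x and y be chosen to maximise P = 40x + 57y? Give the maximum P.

Vertices and P = 40x + 57y:
  (0, 0) → P = 0
  (0, 53/3) → P = 1007
  (22, 0) → P = 880
  (37/2, 23/2) → P = 2791/2
  (138/7, 72/7) → P = 9624/7

The binding constraints are 2x + 6y = 106 and 3x + 3y = 90.
Solving simultaneously gives x = 37/2, y = 23/2.

x = 37/2, y = 23/2, maximum P = 2791/2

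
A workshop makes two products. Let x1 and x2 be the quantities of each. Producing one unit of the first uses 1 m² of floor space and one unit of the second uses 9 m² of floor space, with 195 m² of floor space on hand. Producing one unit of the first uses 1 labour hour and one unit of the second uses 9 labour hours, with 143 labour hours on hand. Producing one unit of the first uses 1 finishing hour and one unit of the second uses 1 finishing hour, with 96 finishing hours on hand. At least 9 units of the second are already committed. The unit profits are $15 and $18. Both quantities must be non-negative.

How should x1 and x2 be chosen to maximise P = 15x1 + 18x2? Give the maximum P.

Extreme points and P = 15x1 + 18x2:
  (0, 143/9) → P = 286
  (0, 9) → P = 162
  (62, 9) → P = 1092

The optimum lies where x1 + 9x2 = 143 and x2 = 9.
Solving simultaneously gives x1 = 62, x2 = 9.

x1 = 62, x2 = 9, maximum P = 1092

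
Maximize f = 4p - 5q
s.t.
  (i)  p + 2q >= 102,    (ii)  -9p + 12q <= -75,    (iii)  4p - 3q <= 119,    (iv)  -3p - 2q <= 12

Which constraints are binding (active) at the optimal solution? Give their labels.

Vertices and f = 4p - 5q:
  (229/5, 281/10) → f = 427/10
  (544/11, 289/11) → f = 731/11
  (401/7, 257/7) → f = 319/7

The maximum is at (544/11, 289/11). Substituting into each constraint, equality holds for (i) and (iii); the remaining constraints have slack.

(i) and (iii)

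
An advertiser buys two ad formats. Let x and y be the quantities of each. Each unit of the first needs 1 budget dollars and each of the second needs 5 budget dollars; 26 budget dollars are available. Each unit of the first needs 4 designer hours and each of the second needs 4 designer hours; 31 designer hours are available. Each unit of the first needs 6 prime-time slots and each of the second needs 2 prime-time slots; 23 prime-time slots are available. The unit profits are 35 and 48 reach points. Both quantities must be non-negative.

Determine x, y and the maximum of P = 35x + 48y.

x = 9/4, y = 19/4, maximum P = 1227/4

Vertices and P = 35x + 48y:
  (0, 0) → P = 0
  (0, 26/5) → P = 1248/5
  (23/6, 0) → P = 805/6
  (9/4, 19/4) → P = 1227/4

The optimum lies where x + 5y = 26 and 6x + 2y = 23.
Solving simultaneously gives x = 9/4, y = 19/4.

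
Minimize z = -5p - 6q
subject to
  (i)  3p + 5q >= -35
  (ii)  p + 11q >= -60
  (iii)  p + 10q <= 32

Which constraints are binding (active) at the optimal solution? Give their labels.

(ii) and (iii)

Feasible corners and z = -5p - 6q:
  (-85/28, -145/28) → z = 185/4
  (-102/5, 131/25) → z = 1764/25
  (952, -92) → z = -4208

The minimum is at (952, -92). Substituting into each constraint, equality holds for (ii) and (iii); the remaining constraints have slack.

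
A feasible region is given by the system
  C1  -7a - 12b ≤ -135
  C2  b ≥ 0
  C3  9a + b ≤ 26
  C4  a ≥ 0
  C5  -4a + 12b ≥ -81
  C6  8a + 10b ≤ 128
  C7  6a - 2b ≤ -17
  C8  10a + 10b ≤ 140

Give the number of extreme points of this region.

The feasible vertices (each the meet of two boundaries and inside every other half-plane) are:
  (0, 45/4)
  (33/43, 929/86)
  (0, 64/5)
  (43/38, 226/19)

4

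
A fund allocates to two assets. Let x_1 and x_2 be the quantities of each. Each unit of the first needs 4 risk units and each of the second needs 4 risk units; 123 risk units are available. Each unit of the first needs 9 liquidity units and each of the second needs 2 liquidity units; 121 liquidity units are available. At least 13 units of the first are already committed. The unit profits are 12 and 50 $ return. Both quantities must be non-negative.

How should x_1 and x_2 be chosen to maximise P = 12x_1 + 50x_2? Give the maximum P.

x_1 = 13, x_2 = 2, maximum P = 256

Vertices and P = 12x_1 + 50x_2:
  (121/9, 0) → P = 484/3
  (13, 0) → P = 156
  (13, 2) → P = 256

The binding constraints are 9x_1 + 2x_2 = 121 and x_1 = 13.
Solving simultaneously gives x_1 = 13, x_2 = 2.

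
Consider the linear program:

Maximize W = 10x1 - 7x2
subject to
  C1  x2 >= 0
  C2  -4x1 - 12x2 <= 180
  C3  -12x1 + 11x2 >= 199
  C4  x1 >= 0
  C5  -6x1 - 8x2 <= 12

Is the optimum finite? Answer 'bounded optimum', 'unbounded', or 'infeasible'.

unbounded

From the feasible point (0, 199/11), moving in the direction (11, 12) keeps every constraint satisfied while W increases without bound.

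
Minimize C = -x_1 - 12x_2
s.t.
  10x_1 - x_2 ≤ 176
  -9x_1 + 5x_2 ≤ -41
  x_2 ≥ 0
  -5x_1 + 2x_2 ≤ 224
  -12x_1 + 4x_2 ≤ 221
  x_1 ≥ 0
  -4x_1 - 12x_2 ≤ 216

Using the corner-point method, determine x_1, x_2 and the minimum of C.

Corner points and C = -x_1 - 12x_2:
  (839/41, 1174/41) → C = -14927/41
  (88/5, 0) → C = -88/5
  (41/9, 0) → C = -41/9

At the optimal vertex, 10x_1 - x_2 = 176 and -9x_1 + 5x_2 = -41.
Solving simultaneously gives x_1 = 839/41, x_2 = 1174/41.

x_1 = 839/41, x_2 = 1174/41, minimum C = -14927/41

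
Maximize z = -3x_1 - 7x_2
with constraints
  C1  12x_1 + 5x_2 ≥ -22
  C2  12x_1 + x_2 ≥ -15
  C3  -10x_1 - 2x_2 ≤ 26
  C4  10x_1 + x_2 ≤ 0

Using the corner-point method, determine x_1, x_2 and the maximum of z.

The optimum lies where 12x_1 + 5x_2 = -22 and 10x_1 + x_2 = 0.
Solving simultaneously gives x_1 = 11/19, x_2 = -110/19.

x_1 = 11/19, x_2 = -110/19, maximum z = 737/19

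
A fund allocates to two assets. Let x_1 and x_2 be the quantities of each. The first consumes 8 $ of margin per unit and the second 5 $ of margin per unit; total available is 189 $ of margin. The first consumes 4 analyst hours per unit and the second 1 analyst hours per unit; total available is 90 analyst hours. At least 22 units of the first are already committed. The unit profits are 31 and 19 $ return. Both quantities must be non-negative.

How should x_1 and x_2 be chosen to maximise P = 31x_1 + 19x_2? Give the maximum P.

x_1 = 22, x_2 = 2, maximum P = 720

Corner points and P = 31x_1 + 19x_2:
  (45/2, 0) → P = 1395/2
  (22, 0) → P = 682
  (22, 2) → P = 720

The optimum lies where 4x_1 + x_2 = 90 and x_1 = 22.
Solving simultaneously gives x_1 = 22, x_2 = 2.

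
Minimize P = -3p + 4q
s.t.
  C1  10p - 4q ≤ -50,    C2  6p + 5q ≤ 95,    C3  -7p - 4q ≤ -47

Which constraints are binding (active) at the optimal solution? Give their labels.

C1 and C3

Extreme points and P = -3p + 4q:
  (65/37, 625/37) → P = 2305/37
  (-3/17, 205/17) → P = 829/17
  (-145/11, 383/11) → P = 1967/11

The minimum is at (-3/17, 205/17). Substituting into each constraint, equality holds for C1 and C3; the remaining constraints have slack.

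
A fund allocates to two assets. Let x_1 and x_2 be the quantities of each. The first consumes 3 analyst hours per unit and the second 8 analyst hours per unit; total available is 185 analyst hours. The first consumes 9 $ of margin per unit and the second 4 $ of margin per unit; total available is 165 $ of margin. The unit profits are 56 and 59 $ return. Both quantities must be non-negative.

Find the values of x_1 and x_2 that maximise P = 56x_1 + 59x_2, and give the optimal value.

Extreme points and P = 56x_1 + 59x_2:
  (0, 0) → P = 0
  (0, 185/8) → P = 10915/8
  (55/3, 0) → P = 3080/3
  (29/3, 39/2) → P = 10151/6

The binding constraints are 3x_1 + 8x_2 = 185 and 9x_1 + 4x_2 = 165.
Solving simultaneously gives x_1 = 29/3, x_2 = 39/2.

x_1 = 29/3, x_2 = 39/2, maximum P = 10151/6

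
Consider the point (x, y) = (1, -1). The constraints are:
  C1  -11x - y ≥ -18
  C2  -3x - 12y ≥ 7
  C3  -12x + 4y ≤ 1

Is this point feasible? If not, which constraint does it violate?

feasible

C1: -10 ≥ -18 ✓
C2: 9 ≥ 7 ✓
C3: -16 ≤ 1 ✓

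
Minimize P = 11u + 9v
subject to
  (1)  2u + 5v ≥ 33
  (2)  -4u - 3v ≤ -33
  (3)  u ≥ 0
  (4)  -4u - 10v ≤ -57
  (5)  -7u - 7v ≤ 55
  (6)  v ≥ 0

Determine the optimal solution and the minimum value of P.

The feasible region is unbounded (it extends along (0, 1), (1, 0)), but P strictly increases along every unbounded feasible direction, so there is no improving ray and the minimum is attained at a vertex.

u = 33/7, v = 33/7, minimum P = 660/7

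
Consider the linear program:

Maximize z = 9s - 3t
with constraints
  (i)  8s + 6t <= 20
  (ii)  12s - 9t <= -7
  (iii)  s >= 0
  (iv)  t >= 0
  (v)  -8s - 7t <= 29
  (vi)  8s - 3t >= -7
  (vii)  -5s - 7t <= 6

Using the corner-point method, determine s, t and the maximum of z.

Vertices and z = 9s - 3t:
  (23/24, 37/18) → z = 59/24
  (1/4, 3) → z = -27/4
  (0, 7/9) → z = -7/3
  (0, 7/3) → z = -7

s = 23/24, t = 37/18, maximum z = 59/24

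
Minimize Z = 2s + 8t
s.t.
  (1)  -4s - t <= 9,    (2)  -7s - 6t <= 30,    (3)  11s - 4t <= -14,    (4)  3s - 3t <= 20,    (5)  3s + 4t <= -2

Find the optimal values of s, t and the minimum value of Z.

s = -50/27, t = -43/27, minimum Z = -148/9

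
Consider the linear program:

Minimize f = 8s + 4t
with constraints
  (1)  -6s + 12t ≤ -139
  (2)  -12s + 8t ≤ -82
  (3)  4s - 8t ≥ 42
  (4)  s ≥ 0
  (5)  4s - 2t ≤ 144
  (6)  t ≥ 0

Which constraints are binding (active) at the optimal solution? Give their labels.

(1) and (6)

Vertices and f = 8s + 4t:
  (725/18, 77/9) → f = 3208/9
  (139/6, 0) → f = 556/3
  (36, 0) → f = 288

The minimum is at (139/6, 0). Substituting into each constraint, equality holds for (1) and (6); the remaining constraints have slack.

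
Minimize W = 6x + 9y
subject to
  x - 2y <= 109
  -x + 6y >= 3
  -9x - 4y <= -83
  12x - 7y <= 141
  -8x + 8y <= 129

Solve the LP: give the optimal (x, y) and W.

Extreme points and W = 6x + 9y:
  (243/29, 55/29) → W = 1953/29
  (867/65, 177/65) → W = 1359/13
  (37/26, 1825/104) → W = 17313/104
  (2031/40, 669/10) → W = 3627/4

The optimum lies where -x + 6y = 3 and -9x - 4y = -83.
Solving simultaneously gives x = 243/29, y = 55/29.

x = 243/29, y = 55/29, minimum W = 1953/29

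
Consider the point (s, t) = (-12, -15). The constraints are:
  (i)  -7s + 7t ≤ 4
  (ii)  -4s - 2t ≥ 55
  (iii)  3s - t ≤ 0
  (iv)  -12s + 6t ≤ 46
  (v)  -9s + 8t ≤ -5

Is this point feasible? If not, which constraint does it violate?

Constraint (iv): -12s + 6t = 54, which is not ≤ 46. All other constraints are satisfied.

not feasible — violates (iv)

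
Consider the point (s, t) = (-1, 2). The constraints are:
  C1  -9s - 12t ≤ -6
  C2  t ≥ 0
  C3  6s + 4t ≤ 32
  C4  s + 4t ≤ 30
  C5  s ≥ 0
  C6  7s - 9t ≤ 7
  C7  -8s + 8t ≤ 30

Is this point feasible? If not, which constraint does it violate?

not feasible — violates C5

Constraint C5: s = -1, which is not ≥ 0. All other constraints are satisfied.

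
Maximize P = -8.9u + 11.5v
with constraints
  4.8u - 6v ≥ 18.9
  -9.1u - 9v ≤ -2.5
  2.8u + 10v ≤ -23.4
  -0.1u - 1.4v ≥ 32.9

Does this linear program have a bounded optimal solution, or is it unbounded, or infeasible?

bounded optimum

Extreme points and P = -8.9u + 11.5v:
  (3745/148, -7491/296) → P = -305615/592
  (7406/73, -4489/146) → P = -1834503/1460
The feasible region has finitely many vertices and no improving ray; the maximum is -305615/592 at (3745/148, -7491/296).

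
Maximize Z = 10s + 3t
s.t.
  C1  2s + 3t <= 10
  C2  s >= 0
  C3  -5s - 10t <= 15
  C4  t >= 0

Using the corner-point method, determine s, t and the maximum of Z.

s = 5, t = 0, maximum Z = 50

Corner points and Z = 10s + 3t:
  (0, 10/3) → Z = 10
  (5, 0) → Z = 50
  (0, 0) → Z = 0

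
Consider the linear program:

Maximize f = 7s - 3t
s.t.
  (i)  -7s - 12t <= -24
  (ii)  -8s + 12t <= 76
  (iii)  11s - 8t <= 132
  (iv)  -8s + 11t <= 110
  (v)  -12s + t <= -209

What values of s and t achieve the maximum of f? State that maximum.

s = 548/17, t = 473/17, maximum f = 2417/17

Feasible corners and f = 7s - 3t:
  (548/17, 473/17) → f = 2417/17
  (19, 19) → f = 76
  (308/17, 143/17) → f = 1727/17

At the optimal vertex, -8s + 12t = 76 and 11s - 8t = 132.
Solving simultaneously gives s = 548/17, t = 473/17.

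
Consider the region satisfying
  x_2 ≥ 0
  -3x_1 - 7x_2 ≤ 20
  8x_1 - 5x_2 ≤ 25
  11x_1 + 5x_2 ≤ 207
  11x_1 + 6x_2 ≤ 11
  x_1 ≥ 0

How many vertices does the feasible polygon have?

3

Of the 15 pairwise boundary intersections, those satisfying every inequality are:
  (1, 0)
  (0, 0)
  (0, 11/6)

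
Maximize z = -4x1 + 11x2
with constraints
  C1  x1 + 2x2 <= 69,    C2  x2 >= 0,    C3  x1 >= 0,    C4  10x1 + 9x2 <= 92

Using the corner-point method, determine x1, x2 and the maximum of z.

x1 = 0, x2 = 92/9, maximum z = 1012/9

At the optimal vertex, x1 = 0 and 10x1 + 9x2 = 92.
Solving simultaneously gives x1 = 0, x2 = 92/9.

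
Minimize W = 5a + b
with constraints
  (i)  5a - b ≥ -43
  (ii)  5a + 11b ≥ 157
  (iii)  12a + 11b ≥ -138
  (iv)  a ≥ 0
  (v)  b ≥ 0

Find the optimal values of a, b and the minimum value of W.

a = 0, b = 157/11, minimum W = 157/11

Corner points and W = 5a + b:
  (0, 43) → W = 43
  (0, 157/11) → W = 157/11
  (157/5, 0) → W = 157
The feasible region is unbounded (it extends along (1, 5), (1, 0)), but W strictly increases along every unbounded feasible direction, so there is no improving ray and the minimum is attained at a vertex.

The optimum lies where 5a + 11b = 157 and a = 0.
Solving simultaneously gives a = 0, b = 157/11.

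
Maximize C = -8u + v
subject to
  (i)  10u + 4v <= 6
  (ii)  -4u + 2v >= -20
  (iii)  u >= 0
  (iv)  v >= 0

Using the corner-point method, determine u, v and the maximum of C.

The optimum lies where 10u + 4v = 6 and u = 0.
Solving simultaneously gives u = 0, v = 3/2.

u = 0, v = 3/2, maximum C = 3/2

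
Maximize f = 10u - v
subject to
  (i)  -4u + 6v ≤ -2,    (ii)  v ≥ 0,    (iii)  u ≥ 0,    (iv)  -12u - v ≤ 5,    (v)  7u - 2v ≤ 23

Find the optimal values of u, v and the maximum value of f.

u = 67/17, v = 39/17, maximum f = 631/17

Vertices and f = 10u - v:
  (1/2, 0) → f = 5
  (67/17, 39/17) → f = 631/17
  (23/7, 0) → f = 230/7

The binding constraints are -4u + 6v = -2 and 7u - 2v = 23.
Solving simultaneously gives u = 67/17, v = 39/17.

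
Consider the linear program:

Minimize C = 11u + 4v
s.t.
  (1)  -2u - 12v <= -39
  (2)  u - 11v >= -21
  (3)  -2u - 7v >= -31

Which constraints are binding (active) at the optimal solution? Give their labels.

Vertices and C = 11u + 4v:
  (177/34, 81/34) → C = 2271/34
  (99/10, 8/5) → C = 1153/10
  (194/29, 73/29) → C = 2426/29

The minimum is at (177/34, 81/34). Substituting into each constraint, equality holds for (1) and (2); the remaining constraints have slack.

(1) and (2)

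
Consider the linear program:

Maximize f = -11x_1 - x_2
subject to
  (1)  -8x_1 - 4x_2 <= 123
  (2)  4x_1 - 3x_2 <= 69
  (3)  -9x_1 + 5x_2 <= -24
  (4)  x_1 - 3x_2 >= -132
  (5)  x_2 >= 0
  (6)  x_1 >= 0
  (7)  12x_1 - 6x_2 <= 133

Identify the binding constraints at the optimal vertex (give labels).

Corner points and f = -11x_1 - x_2:
  (366/11, 606/11) → f = -4632/11
  (8/3, 0) → f = -88/3
  (397/10, 1717/30) → f = -7409/15
  (133/12, 0) → f = -1463/12

The maximum is at (8/3, 0). Substituting into each constraint, equality holds for (3) and (5); the remaining constraints have slack.

(3) and (5)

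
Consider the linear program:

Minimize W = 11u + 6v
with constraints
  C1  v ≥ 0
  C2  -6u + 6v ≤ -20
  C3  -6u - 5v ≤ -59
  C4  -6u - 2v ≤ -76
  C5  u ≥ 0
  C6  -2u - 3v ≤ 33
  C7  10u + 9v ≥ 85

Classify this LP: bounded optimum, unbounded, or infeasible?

bounded optimum

Extreme points and W = 11u + 6v:
  (38/3, 0) → W = 418/3
  (31/3, 7) → W = 467/3
The feasible region has finitely many vertices and no improving ray; the minimum is 418/3 at (38/3, 0).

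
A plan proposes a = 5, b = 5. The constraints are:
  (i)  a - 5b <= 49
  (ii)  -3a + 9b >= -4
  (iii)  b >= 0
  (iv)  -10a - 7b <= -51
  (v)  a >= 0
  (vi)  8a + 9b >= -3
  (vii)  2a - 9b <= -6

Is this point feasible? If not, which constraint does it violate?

feasible

(i): -20 ≤ 49 ✓
(ii): 30 ≥ -4 ✓
(iii): 5 ≥ 0 ✓
(iv): -85 ≤ -51 ✓
(v): 5 ≥ 0 ✓
(vi): 85 ≥ -3 ✓
(vii): -35 ≤ -6 ✓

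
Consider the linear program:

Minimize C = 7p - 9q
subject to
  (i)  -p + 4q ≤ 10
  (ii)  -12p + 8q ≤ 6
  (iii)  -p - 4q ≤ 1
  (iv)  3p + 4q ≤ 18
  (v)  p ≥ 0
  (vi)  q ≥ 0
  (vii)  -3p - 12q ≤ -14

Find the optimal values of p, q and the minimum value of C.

Vertices and C = 7p - 9q:
  (7/5, 57/20) → C = -317/20
  (2, 3) → C = -13
  (5/21, 31/28) → C = -697/84
  (6, 0) → C = 42
  (14/3, 0) → C = 98/3

p = 7/5, q = 57/20, minimum C = -317/20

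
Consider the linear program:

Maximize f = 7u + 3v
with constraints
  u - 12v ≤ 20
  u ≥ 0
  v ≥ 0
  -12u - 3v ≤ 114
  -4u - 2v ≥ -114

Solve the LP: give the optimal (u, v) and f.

u = 704/25, v = 17/25, maximum f = 4979/25

Extreme points and f = 7u + 3v:
  (20, 0) → f = 140
  (704/25, 17/25) → f = 4979/25
  (0, 0) → f = 0
  (0, 57) → f = 171

The optimum lies where u - 12v = 20 and -4u - 2v = -114.
Solving simultaneously gives u = 704/25, v = 17/25.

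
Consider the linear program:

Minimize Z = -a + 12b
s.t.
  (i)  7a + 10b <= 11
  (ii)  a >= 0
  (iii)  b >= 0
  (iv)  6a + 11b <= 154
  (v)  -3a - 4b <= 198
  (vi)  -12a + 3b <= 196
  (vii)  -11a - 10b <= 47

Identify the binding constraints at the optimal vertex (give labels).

Corner points and Z = -a + 12b:
  (0, 11/10) → Z = 66/5
  (11/7, 0) → Z = -11/7
  (0, 0) → Z = 0

The minimum is at (11/7, 0). Substituting into each constraint, equality holds for (i) and (iii); the remaining constraints have slack.

(i) and (iii)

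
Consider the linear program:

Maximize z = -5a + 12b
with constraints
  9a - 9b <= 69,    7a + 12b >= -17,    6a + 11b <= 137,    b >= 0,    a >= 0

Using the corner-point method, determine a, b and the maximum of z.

Vertices and z = -5a + 12b:
  (664/51, 91/17) → z = -44/51
  (23/3, 0) → z = -115/3
  (0, 137/11) → z = 1644/11
  (0, 0) → z = 0

At the optimal vertex, 6a + 11b = 137 and a = 0.
Solving simultaneously gives a = 0, b = 137/11.

a = 0, b = 137/11, maximum z = 1644/11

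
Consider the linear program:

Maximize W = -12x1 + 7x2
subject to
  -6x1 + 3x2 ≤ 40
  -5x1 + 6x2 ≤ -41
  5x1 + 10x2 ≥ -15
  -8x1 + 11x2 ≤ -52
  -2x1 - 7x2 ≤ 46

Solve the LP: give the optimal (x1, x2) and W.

Vertices and W = -12x1 + 7x2:
  (4, -7/2) → W = -145/2
  (139/7, 68/7) → W = -1192/7
  (71/3, -40/3) → W = -1132/3
The feasible region is unbounded (it extends along (7, -2), (11, 8)), but W strictly decreases along every unbounded feasible direction, so there is no improving ray and the maximum is attained at a vertex.

The binding constraints are -5x1 + 6x2 = -41 and 5x1 + 10x2 = -15.
Solving simultaneously gives x1 = 4, x2 = -7/2.

x1 = 4, x2 = -7/2, maximum W = -145/2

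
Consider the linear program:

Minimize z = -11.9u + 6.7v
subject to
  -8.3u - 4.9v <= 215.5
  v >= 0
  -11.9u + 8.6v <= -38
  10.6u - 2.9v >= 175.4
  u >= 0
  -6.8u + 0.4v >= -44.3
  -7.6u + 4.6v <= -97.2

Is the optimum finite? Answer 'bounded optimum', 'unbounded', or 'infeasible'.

infeasible

The boundaries -8.3u - 4.9v = 215.5 and 10.6u - 2.9v = 175.4 meet at (23451/7601, -374012/7601), but that point violates v ≥ 0. Every candidate vertex is excluded by some other constraint, so the feasible region is empty.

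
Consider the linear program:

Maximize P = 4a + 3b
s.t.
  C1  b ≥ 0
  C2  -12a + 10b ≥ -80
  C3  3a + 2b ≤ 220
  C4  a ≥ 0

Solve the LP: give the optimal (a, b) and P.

a = 0, b = 110, maximum P = 330

Corner points and P = 4a + 3b:
  (20/3, 0) → P = 80/3
  (0, 0) → P = 0
  (1180/27, 400/9) → P = 8320/27
  (0, 110) → P = 330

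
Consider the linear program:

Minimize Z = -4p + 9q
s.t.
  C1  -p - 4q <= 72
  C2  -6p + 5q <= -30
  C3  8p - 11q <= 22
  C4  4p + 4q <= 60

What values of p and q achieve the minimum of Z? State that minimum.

p = 110/13, q = 54/13, minimum Z = 46/13

Vertices and Z = -4p + 9q:
  (110/13, 54/13) → Z = 46/13
  (105/11, 60/11) → Z = 120/11
  (187/19, 98/19) → Z = 134/19

The optimum lies where -6p + 5q = -30 and 8p - 11q = 22.
Solving simultaneously gives p = 110/13, q = 54/13.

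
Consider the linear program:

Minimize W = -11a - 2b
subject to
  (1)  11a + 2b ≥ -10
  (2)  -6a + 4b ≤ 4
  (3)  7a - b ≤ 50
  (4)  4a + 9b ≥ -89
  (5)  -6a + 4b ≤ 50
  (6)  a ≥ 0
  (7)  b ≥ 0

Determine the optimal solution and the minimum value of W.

a = 102/11, b = 164/11, minimum W = -1450/11

Extreme points and W = -11a - 2b:
  (102/11, 164/11) → W = -1450/11
  (0, 1) → W = -2
  (50/7, 0) → W = -550/7
  (0, 0) → W = 0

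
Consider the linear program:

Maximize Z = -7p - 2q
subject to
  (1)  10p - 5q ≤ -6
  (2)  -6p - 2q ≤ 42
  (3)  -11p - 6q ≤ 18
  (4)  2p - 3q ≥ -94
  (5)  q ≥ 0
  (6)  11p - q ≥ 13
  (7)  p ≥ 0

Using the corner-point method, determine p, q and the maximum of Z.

Extreme points and Z = -7p - 2q:
  (113/5, 232/5) → Z = -251
  (71/45, 196/45) → Z = -889/45
  (133/31, 1060/31) → Z = -3051/31

At the optimal vertex, 10p - 5q = -6 and 11p - q = 13.
Solving simultaneously gives p = 71/45, q = 196/45.

p = 71/45, q = 196/45, maximum Z = -889/45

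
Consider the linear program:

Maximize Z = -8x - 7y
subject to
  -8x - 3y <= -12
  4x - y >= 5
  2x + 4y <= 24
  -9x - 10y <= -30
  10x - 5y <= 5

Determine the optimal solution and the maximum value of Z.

x = 2, y = 3, maximum Z = -37

Extreme points and Z = -8x - 7y:
  (22/9, 43/9) → Z = -53
  (2, 3) → Z = -37
  (14/5, 23/5) → Z = -273/5

The optimum lies where 4x - y = 5 and 10x - 5y = 5.
Solving simultaneously gives x = 2, y = 3.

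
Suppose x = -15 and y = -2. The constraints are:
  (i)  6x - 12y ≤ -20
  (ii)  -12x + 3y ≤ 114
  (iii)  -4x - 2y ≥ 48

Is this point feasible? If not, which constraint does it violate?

Constraint (ii): -12x + 3y = 174, which is not ≤ 114. All other constraints are satisfied.

not feasible — violates (ii)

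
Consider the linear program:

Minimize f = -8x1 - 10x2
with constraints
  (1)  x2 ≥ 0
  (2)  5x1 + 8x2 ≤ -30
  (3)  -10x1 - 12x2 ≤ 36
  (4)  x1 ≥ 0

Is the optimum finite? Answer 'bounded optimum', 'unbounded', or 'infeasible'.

The boundaries x2 = 0 and x1 = 0 meet at (0, 0), but that point violates 5x1 + 8x2 ≤ -30. Every candidate vertex is excluded by some other constraint, so the feasible region is empty.

infeasible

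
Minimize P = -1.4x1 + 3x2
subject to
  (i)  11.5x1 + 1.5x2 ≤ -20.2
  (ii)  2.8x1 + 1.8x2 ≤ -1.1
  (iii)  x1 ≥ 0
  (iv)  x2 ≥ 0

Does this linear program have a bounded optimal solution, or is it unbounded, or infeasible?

infeasible

The boundaries 11.5x1 + 1.5x2 = -20.2 and 2.8x1 + 1.8x2 = -1.1 meet at (-1157/550, 4391/1650), but that point violates x1 ≥ 0. Every candidate vertex is excluded by some other constraint, so the feasible region is empty.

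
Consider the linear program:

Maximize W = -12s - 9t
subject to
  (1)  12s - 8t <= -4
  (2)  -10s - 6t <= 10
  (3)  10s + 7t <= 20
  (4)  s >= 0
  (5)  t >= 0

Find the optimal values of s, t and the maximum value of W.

Corner points and W = -12s - 9t:
  (33/41, 70/41) → W = -1026/41
  (0, 1/2) → W = -9/2
  (0, 20/7) → W = -180/7

s = 0, t = 1/2, maximum W = -9/2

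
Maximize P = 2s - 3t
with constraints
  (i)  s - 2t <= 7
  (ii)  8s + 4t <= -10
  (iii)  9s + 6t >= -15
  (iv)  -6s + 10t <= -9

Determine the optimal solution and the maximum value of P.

s = 0, t = -5/2, maximum P = 15/2

Vertices and P = 2s - 3t:
  (0, -5/2) → P = 15/2
  (-8/13, -33/26) → P = 67/26
  (-16/21, -19/14) → P = 107/42

At the optimal vertex, 8s + 4t = -10 and 9s + 6t = -15.
Solving simultaneously gives s = 0, t = -5/2.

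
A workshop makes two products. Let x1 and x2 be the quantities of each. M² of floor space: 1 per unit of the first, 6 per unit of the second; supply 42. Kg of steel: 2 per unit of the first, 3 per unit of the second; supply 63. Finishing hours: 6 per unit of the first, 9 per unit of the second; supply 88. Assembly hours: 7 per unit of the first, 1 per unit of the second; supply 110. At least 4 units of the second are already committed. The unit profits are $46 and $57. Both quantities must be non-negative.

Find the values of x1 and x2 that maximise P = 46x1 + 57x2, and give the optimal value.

Corner points and P = 46x1 + 57x2:
  (0, 7) → P = 399
  (0, 4) → P = 228
  (50/9, 164/27) → P = 5416/9
  (26/3, 4) → P = 1880/3

x1 = 26/3, x2 = 4, maximum P = 1880/3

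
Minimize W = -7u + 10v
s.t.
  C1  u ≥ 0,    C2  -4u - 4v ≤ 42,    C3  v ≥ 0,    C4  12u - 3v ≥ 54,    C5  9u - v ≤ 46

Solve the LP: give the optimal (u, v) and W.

Vertices and W = -7u + 10v:
  (9/2, 0) → W = -63/2
  (46/9, 0) → W = -322/9
  (28/5, 22/5) → W = 24/5

The optimum lies where v = 0 and 9u - v = 46.
Solving simultaneously gives u = 46/9, v = 0.

u = 46/9, v = 0, minimum W = -322/9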